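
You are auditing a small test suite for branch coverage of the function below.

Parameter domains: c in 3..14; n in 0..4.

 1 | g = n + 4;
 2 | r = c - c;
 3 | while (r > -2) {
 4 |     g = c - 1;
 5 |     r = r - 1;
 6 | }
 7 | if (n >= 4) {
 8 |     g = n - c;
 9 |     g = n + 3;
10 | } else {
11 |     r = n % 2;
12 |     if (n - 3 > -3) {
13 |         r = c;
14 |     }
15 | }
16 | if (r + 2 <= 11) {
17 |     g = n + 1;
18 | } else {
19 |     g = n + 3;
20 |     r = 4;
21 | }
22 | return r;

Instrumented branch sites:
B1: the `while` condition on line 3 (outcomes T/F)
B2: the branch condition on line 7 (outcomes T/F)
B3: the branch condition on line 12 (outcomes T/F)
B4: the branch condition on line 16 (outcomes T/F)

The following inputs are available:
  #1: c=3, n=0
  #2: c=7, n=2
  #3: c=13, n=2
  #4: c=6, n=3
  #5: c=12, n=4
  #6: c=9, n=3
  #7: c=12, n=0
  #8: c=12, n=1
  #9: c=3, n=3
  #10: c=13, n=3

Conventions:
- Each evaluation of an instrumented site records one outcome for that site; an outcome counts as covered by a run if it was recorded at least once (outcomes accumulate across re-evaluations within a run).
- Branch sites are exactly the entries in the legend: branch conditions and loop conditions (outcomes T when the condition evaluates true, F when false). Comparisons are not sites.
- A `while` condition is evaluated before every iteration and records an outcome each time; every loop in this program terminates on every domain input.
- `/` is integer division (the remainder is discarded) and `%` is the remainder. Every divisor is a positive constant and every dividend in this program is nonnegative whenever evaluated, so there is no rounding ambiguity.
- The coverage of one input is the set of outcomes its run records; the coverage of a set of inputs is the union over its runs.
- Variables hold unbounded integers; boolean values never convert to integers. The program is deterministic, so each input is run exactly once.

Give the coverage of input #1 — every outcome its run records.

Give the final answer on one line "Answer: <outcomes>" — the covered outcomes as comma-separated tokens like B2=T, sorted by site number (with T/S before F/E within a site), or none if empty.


Event log for input #1 (c=3, n=0):
  B1->T, B1->T, B1->F, B2->F, B3->F, B4->T
distinct outcomes covered: B1=T, B1=F, B2=F, B3=F, B4=T
Answer: B1=T, B1=F, B2=F, B3=F, B4=T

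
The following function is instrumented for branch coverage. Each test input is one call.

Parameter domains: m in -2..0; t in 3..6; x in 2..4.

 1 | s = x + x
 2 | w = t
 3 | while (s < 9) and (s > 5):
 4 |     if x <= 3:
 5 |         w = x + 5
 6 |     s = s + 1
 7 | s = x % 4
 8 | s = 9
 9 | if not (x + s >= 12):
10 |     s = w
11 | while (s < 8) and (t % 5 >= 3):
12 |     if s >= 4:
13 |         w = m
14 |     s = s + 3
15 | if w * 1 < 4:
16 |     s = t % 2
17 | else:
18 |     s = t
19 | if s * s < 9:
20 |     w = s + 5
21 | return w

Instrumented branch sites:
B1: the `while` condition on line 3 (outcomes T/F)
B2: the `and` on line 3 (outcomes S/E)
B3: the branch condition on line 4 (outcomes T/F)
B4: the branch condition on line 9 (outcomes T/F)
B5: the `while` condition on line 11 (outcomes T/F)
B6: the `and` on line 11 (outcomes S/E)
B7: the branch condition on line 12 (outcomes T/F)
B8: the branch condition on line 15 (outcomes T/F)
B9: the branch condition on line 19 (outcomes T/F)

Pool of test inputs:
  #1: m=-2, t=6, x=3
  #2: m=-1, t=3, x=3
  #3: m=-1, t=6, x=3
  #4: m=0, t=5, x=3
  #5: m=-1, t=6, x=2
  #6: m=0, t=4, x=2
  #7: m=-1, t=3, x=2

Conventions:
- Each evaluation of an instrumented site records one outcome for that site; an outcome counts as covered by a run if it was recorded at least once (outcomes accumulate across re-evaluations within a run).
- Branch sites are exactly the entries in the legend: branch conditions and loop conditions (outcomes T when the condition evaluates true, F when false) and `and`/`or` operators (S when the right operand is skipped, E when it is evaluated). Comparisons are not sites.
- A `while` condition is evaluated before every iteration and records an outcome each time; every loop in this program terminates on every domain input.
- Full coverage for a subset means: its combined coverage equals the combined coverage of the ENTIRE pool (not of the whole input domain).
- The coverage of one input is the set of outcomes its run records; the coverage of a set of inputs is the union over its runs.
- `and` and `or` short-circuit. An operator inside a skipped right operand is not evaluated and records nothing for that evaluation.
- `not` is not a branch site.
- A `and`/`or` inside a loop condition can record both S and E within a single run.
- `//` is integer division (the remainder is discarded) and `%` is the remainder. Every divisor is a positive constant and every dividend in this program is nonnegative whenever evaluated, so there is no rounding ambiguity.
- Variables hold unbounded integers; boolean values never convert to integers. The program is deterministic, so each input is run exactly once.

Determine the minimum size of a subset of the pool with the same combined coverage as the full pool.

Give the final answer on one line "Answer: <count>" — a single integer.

run #1 (m=-2, t=6, x=3) records B1=T, B1=F, B2=S, B2=E, B3=T, B4=F, B5=F, B6=S, B8=F, B9=F
run #2 (m=-1, t=3, x=3) records B1=T, B1=F, B2=S, B2=E, B3=T, B4=F, B5=F, B6=S, B8=F, B9=F
run #3 (m=-1, t=6, x=3) records B1=T, B1=F, B2=S, B2=E, B3=T, B4=F, B5=F, B6=S, B8=F, B9=F
run #4 (m=0, t=5, x=3) records B1=T, B1=F, B2=S, B2=E, B3=T, B4=F, B5=F, B6=S, B8=F, B9=F
run #5 (m=-1, t=6, x=2) records B1=F, B2=E, B4=T, B5=F, B6=E, B8=F, B9=F
run #6 (m=0, t=4, x=2) records B1=F, B2=E, B4=T, B5=T, B5=F, B6=S, B6=E, B7=T, B8=T, B9=T
run #7 (m=-1, t=3, x=2) records B1=F, B2=E, B4=T, B5=T, B5=F, B6=S, B6=E, B7=T, B7=F, B8=T, B9=T
the full pool covers 17 outcomes: B1=T, B1=F, B2=S, B2=E, B3=T, B4=T, B4=F, B5=T, B5=F, B6=S, B6=E, B7=T, B7=F, B8=T, B8=F, B9=T, B9=F
every size-1 subset falls short of the 17 outcomes (best: 11/17)
the canonical winner is {1, 7}: size 2, full 17-outcome coverage, earliest index list among size-2 covers

Answer: 2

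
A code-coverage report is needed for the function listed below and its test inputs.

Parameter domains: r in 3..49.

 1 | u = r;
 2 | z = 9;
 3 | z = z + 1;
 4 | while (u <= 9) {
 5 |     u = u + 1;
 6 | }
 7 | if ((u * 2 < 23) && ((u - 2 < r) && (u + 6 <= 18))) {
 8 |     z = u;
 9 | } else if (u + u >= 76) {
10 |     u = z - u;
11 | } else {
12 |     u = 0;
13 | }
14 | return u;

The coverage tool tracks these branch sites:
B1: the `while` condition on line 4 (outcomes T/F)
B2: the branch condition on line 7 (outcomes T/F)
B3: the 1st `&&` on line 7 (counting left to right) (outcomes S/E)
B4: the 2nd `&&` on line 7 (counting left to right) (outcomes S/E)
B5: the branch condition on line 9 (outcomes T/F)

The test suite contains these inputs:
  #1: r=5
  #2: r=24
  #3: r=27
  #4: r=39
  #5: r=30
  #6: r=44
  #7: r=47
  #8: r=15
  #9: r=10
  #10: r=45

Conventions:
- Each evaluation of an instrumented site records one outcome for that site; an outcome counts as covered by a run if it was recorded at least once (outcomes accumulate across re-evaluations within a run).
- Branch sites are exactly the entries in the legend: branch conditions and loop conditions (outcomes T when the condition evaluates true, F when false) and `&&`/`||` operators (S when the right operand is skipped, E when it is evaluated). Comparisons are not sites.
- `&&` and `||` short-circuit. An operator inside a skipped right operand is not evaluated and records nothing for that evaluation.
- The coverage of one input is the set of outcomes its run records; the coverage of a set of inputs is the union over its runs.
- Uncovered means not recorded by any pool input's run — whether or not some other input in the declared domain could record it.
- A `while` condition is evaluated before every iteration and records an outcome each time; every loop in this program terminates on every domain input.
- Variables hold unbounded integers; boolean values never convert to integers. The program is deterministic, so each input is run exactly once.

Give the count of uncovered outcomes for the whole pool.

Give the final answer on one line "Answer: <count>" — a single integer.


input #1 (r=5): events B1->T, B1->T, B1->T, B1->T, B1->T, B1->F, B3->E, B4->S, B2->F, B5->F; covers B1=T, B1=F, B2=F, B3=E, B4=S, B5=F
input #2 (r=24): events B1->F, B3->S, B2->F, B5->F; covers B1=F, B2=F, B3=S, B5=F
input #3 (r=27): events B1->F, B3->S, B2->F, B5->F; covers B1=F, B2=F, B3=S, B5=F
input #4 (r=39): events B1->F, B3->S, B2->F, B5->T; covers B1=F, B2=F, B3=S, B5=T
input #5 (r=30): events B1->F, B3->S, B2->F, B5->F; covers B1=F, B2=F, B3=S, B5=F
input #6 (r=44): events B1->F, B3->S, B2->F, B5->T; covers B1=F, B2=F, B3=S, B5=T
input #7 (r=47): events B1->F, B3->S, B2->F, B5->T; covers B1=F, B2=F, B3=S, B5=T
input #8 (r=15): events B1->F, B3->S, B2->F, B5->F; covers B1=F, B2=F, B3=S, B5=F
input #9 (r=10): events B1->F, B3->E, B4->E, B2->T; covers B1=F, B2=T, B3=E, B4=E
input #10 (r=45): events B1->F, B3->S, B2->F, B5->T; covers B1=F, B2=F, B3=S, B5=T
union over the pool: B1=T, B1=F, B2=T, B2=F, B3=S, B3=E, B4=S, B4=E, B5=T, B5=F
uncovered (0 of 10): none
Answer: 0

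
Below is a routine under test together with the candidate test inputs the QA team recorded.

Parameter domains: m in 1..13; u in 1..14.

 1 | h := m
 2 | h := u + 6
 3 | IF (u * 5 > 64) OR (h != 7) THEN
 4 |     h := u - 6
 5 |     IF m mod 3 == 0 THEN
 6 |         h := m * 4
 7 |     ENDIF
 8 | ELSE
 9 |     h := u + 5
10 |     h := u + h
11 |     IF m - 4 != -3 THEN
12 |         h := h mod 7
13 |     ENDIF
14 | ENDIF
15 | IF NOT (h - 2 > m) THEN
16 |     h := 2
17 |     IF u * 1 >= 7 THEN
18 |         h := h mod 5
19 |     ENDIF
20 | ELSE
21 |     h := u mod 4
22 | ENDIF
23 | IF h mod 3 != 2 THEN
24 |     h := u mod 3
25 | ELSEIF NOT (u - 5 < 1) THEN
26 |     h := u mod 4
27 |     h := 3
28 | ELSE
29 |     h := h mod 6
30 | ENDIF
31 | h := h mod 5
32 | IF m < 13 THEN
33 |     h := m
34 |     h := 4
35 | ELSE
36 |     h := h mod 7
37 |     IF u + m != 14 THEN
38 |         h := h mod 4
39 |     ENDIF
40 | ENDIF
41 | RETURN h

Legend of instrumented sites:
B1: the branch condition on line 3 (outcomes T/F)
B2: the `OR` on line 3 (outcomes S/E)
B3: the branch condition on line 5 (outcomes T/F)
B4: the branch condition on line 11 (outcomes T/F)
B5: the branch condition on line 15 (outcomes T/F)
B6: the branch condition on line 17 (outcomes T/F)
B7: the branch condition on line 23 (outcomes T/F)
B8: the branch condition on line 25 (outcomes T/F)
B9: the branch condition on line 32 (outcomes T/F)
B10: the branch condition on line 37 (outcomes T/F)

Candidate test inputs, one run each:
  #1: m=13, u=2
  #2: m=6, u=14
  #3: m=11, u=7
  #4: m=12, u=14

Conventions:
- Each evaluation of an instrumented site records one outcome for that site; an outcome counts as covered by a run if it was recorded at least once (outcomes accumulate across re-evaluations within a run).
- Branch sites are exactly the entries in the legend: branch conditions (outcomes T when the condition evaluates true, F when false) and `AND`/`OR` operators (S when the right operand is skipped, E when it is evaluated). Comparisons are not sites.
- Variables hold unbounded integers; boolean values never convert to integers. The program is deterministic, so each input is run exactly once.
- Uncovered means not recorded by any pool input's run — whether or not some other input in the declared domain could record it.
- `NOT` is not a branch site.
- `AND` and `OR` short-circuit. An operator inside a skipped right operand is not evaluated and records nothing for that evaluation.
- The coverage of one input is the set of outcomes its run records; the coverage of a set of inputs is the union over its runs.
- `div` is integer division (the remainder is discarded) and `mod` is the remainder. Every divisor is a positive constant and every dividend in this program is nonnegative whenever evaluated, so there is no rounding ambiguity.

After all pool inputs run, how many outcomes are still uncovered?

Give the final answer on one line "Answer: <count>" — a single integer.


test 1 (m=13, u=2) hits B1=T, B2=E, B3=F, B5=T, B6=F, B7=F, B8=F, B9=F, B10=T
test 2 (m=6, u=14) hits B1=T, B2=S, B3=T, B5=F, B7=F, B8=T, B9=T
test 3 (m=11, u=7) hits B1=T, B2=E, B3=F, B5=T, B6=T, B7=F, B8=T, B9=T
test 4 (m=12, u=14) hits B1=T, B2=S, B3=T, B5=F, B7=F, B8=T, B9=T
union over the pool: B1=T, B2=S, B2=E, B3=T, B3=F, B5=T, B5=F, B6=T, B6=F, B7=F, B8=T, B8=F, B9=T, B9=F, B10=T
uncovered (5 of 20): B1=F, B4=T, B4=F, B7=T, B10=F
Answer: 5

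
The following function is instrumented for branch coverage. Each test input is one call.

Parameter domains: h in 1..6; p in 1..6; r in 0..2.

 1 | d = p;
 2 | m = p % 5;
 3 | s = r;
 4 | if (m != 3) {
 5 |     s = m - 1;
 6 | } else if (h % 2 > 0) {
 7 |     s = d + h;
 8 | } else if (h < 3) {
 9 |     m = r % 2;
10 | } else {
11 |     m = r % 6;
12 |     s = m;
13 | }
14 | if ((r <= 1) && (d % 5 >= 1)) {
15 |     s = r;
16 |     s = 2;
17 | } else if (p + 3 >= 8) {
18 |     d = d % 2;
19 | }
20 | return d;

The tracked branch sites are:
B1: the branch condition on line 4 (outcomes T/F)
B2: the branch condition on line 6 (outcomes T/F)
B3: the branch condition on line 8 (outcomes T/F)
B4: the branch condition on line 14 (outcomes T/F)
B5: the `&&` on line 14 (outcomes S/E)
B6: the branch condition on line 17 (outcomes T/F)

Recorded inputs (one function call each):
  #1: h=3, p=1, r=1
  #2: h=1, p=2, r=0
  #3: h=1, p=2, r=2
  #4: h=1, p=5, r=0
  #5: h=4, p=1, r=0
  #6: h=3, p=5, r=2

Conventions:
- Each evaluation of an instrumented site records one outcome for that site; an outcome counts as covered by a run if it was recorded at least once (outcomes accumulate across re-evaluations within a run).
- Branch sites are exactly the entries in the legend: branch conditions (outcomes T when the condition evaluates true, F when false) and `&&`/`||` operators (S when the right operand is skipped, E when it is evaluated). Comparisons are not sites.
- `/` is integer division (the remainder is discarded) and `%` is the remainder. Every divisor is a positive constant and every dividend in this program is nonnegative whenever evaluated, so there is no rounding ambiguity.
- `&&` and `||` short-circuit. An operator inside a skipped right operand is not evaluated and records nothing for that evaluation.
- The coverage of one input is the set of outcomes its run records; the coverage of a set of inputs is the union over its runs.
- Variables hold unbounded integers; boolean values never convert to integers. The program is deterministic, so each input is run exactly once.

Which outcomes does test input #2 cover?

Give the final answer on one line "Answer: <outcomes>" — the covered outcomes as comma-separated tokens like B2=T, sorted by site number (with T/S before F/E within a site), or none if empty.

Tracing the run of input #2 (h=1, p=2, r=0):
  B1->T, B5->E, B4->T
collecting distinct outcomes: B1=T, B4=T, B5=E

Answer: B1=T, B4=T, B5=E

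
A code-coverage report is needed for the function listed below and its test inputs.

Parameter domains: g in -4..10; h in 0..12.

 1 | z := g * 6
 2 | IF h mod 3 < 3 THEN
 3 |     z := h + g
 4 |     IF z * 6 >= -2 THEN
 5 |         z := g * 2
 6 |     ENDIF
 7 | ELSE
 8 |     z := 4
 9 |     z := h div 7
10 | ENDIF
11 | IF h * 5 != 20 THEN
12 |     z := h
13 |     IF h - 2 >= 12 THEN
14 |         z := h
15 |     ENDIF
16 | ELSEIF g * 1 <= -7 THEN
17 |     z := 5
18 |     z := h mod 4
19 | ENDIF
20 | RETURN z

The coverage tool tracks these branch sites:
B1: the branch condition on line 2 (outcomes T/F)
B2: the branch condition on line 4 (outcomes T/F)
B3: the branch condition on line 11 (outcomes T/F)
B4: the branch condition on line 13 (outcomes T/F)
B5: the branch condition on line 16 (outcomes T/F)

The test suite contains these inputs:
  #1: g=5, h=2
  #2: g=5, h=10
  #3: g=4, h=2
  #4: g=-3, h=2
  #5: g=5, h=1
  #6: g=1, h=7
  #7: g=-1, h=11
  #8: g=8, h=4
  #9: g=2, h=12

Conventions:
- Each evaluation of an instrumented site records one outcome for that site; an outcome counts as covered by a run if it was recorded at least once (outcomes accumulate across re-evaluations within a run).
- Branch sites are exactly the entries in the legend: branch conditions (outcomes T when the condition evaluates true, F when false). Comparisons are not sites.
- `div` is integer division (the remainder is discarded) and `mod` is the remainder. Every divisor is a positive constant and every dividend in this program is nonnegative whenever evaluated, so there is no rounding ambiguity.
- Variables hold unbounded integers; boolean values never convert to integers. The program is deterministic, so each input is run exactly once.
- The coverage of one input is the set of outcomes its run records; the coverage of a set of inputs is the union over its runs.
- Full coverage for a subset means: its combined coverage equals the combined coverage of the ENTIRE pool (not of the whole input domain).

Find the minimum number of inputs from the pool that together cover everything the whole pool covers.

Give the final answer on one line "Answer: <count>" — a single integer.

#1 (g=5, h=2) -> B1->T, B2->T, B3->T, B4->F; covered: B1=T, B2=T, B3=T, B4=F
#2 (g=5, h=10) -> B1->T, B2->T, B3->T, B4->F; covered: B1=T, B2=T, B3=T, B4=F
#3 (g=4, h=2) -> B1->T, B2->T, B3->T, B4->F; covered: B1=T, B2=T, B3=T, B4=F
#4 (g=-3, h=2) -> B1->T, B2->F, B3->T, B4->F; covered: B1=T, B2=F, B3=T, B4=F
#5 (g=5, h=1) -> B1->T, B2->T, B3->T, B4->F; covered: B1=T, B2=T, B3=T, B4=F
#6 (g=1, h=7) -> B1->T, B2->T, B3->T, B4->F; covered: B1=T, B2=T, B3=T, B4=F
#7 (g=-1, h=11) -> B1->T, B2->T, B3->T, B4->F; covered: B1=T, B2=T, B3=T, B4=F
#8 (g=8, h=4) -> B1->T, B2->T, B3->F, B5->F; covered: B1=T, B2=T, B3=F, B5=F
#9 (g=2, h=12) -> B1->T, B2->T, B3->T, B4->F; covered: B1=T, B2=T, B3=T, B4=F
union over all inputs: B1=T, B2=T, B2=F, B3=T, B3=F, B4=F, B5=F (7 outcomes)
every size-1 subset falls short of the 7 outcomes (best: 4/7)
the canonical winner is {4, 8}: size 2, full 7-outcome coverage, earliest index list among size-2 covers

Answer: 2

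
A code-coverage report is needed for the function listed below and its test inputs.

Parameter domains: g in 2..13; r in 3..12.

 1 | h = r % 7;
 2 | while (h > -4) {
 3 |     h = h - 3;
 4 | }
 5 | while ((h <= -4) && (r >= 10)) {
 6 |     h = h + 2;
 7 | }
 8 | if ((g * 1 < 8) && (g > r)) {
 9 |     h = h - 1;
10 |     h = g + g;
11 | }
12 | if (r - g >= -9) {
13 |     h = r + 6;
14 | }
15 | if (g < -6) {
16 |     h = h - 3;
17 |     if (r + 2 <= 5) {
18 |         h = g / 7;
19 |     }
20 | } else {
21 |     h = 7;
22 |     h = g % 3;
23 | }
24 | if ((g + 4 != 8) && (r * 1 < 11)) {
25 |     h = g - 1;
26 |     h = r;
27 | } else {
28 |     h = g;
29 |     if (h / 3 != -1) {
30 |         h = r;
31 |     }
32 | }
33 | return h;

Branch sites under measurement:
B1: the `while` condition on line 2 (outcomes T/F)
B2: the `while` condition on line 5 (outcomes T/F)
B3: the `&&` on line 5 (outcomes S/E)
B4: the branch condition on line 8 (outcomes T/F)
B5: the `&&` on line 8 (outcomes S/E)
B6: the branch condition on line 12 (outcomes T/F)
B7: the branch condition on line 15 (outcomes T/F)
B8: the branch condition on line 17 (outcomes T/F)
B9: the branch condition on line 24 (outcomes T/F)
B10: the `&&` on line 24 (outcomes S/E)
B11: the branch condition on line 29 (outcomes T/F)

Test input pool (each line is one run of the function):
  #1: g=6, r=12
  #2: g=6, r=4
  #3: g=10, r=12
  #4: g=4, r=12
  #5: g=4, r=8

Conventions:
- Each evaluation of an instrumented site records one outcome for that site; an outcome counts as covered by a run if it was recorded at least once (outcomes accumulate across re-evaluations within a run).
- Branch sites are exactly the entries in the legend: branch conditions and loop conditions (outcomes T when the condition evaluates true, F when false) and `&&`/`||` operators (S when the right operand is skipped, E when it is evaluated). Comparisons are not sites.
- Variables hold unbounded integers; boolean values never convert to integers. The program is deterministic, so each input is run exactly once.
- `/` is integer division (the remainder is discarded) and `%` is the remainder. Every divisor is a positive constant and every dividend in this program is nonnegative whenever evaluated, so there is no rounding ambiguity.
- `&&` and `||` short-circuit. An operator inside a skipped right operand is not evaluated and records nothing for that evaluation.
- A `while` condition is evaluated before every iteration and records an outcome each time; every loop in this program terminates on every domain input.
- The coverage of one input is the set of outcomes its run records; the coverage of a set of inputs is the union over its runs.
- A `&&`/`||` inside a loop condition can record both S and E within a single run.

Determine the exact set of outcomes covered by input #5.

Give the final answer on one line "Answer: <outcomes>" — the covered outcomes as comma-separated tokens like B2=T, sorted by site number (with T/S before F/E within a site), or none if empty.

Simulating input #5 (g=4, r=8) step by step:
  B1->T, B1->T, B1->F, B3->E, B2->F, B5->E, B4->F, B6->T, B7->F, B10->S
  B9->F, B11->T
distinct outcomes covered: B1=T, B1=F, B2=F, B3=E, B4=F, B5=E, B6=T, B7=F, B9=F, B10=S, B11=T

Answer: B1=T, B1=F, B2=F, B3=E, B4=F, B5=E, B6=T, B7=F, B9=F, B10=S, B11=T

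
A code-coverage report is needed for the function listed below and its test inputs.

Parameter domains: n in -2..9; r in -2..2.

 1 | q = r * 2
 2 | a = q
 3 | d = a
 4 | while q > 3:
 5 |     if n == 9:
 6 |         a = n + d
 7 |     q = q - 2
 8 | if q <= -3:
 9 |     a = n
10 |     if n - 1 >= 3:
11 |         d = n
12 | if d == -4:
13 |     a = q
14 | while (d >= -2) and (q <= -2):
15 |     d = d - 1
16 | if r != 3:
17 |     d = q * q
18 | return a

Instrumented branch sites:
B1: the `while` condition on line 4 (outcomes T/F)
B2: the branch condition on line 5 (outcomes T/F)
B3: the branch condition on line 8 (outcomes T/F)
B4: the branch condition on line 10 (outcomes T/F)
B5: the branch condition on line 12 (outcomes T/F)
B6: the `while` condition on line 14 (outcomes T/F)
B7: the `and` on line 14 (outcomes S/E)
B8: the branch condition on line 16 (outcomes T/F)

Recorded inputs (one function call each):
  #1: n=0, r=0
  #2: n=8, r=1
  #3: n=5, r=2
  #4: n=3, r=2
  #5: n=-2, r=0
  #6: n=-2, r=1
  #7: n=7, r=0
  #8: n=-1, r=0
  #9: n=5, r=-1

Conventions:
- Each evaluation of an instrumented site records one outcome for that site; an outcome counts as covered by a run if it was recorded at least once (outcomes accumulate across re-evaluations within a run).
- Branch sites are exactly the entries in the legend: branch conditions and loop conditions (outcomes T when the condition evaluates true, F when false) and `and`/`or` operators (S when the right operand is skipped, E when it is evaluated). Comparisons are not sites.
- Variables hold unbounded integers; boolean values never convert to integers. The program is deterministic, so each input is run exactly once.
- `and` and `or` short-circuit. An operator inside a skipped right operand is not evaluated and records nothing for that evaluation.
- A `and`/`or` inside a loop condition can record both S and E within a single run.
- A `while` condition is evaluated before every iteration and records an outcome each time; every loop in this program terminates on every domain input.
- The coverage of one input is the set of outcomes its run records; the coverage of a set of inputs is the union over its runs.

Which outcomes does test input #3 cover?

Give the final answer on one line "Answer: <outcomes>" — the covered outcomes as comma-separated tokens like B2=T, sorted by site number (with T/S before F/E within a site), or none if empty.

Event log for input #3 (n=5, r=2):
  B1->T, B2->F, B1->F, B3->F, B5->F, B7->E, B6->F, B8->T
distinct outcomes covered: B1=T, B1=F, B2=F, B3=F, B5=F, B6=F, B7=E, B8=T

Answer: B1=T, B1=F, B2=F, B3=F, B5=F, B6=F, B7=E, B8=T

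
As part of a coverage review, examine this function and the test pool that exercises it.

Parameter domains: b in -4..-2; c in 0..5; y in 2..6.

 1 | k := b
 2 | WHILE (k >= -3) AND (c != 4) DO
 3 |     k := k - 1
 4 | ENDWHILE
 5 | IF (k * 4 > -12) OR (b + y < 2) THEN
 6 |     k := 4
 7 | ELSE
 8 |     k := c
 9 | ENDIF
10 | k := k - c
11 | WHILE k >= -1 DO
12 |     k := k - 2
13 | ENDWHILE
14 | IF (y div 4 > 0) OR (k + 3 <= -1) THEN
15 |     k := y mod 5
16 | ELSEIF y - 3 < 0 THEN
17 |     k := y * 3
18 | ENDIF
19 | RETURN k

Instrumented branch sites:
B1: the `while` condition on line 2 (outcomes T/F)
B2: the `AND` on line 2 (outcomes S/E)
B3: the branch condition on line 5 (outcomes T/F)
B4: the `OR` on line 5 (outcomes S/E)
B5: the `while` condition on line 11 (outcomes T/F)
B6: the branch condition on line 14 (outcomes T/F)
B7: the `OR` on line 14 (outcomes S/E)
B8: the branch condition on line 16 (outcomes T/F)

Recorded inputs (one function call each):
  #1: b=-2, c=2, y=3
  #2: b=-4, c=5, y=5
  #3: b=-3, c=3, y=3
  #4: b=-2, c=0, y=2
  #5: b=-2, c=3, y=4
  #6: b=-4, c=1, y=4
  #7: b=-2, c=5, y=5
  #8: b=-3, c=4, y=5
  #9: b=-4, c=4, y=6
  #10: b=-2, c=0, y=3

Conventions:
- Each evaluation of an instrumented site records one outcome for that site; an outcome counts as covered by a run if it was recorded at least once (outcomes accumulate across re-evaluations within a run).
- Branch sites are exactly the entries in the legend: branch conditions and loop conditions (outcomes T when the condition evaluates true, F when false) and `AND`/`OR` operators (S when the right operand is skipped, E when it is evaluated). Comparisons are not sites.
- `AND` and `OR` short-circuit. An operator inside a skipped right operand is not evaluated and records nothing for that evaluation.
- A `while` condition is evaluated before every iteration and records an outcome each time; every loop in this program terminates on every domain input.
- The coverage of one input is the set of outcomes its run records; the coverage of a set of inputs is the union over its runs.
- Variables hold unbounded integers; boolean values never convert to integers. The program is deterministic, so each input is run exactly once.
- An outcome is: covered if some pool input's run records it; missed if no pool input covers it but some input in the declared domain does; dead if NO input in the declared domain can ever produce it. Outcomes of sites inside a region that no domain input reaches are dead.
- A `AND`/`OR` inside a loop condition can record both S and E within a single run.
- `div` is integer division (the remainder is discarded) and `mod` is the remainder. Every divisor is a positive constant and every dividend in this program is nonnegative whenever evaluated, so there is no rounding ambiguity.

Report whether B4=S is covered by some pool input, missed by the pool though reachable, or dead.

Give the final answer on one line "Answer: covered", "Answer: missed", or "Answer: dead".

no pool input records B4=S
but domain input (b=-2, c=4, y=2) does record it -> reachable, so missed

Answer: missed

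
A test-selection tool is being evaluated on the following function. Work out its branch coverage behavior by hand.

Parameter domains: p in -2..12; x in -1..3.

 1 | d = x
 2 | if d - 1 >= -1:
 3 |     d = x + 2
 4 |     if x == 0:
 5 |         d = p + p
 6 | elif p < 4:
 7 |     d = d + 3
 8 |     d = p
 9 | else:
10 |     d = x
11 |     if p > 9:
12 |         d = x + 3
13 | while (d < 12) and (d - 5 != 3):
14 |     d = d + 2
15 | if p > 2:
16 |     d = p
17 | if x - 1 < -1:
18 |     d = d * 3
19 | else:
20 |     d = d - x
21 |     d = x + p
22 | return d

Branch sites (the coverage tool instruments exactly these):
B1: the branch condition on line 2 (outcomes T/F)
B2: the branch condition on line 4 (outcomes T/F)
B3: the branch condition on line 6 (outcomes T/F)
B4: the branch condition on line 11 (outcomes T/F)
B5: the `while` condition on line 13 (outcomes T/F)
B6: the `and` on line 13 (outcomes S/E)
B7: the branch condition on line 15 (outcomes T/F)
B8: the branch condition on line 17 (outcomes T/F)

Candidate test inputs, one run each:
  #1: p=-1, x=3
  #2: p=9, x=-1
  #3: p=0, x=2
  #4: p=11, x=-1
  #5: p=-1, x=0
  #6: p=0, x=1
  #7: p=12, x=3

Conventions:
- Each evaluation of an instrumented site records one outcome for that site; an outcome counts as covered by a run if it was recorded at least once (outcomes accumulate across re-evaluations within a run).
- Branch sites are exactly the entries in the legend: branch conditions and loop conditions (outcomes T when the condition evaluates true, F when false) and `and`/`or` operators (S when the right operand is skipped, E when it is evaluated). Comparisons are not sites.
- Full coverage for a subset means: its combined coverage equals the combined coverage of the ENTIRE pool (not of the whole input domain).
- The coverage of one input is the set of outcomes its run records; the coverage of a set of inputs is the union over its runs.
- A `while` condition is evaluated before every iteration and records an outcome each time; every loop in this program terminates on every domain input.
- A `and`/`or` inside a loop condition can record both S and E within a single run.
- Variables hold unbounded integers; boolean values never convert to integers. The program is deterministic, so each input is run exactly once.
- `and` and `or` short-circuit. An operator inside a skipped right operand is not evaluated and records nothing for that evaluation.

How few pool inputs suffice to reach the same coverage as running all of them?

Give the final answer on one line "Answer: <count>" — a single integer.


test 1 (p=-1, x=3) fires B1->T, B2->F, B6->E, B5->T, B6->E, B5->T, B6->E, B5->T, B6->E, B5->T, B6->S, B5->F, B7->F, B8->F; hits B1=T, B2=F, B5=T, B5=F, B6=S, B6=E, B7=F, B8=F
test 2 (p=9, x=-1) fires B1->F, B3->F, B4->F, B6->E, B5->T, B6->E, B5->T, B6->E, B5->T, B6->E, B5->T, B6->E, B5->T, B6->E, ...; hits B1=F, B3=F, B4=F, B5=T, B5=F, B6=S, B6=E, B7=T, B8=T
test 3 (p=0, x=2) fires B1->T, B2->F, B6->E, B5->T, B6->E, B5->T, B6->E, B5->F, B7->F, B8->F; hits B1=T, B2=F, B5=T, B5=F, B6=E, B7=F, B8=F
test 4 (p=11, x=-1) fires B1->F, B3->F, B4->T, B6->E, B5->T, B6->E, B5->T, B6->E, B5->T, B6->E, B5->F, B7->T, B8->T; hits B1=F, B3=F, B4=T, B5=T, B5=F, B6=E, B7=T, B8=T
test 5 (p=-1, x=0) fires B1->T, B2->T, B6->E, B5->T, B6->E, B5->T, B6->E, B5->T, B6->E, B5->T, B6->E, B5->T, B6->E, B5->F, ...; hits B1=T, B2=T, B5=T, B5=F, B6=E, B7=F, B8=F
test 6 (p=0, x=1) fires B1->T, B2->F, B6->E, B5->T, B6->E, B5->T, B6->E, B5->T, B6->E, B5->T, B6->E, B5->T, B6->S, B5->F, ...; hits B1=T, B2=F, B5=T, B5=F, B6=S, B6=E, B7=F, B8=F
test 7 (p=12, x=3) fires B1->T, B2->F, B6->E, B5->T, B6->E, B5->T, B6->E, B5->T, B6->E, B5->T, B6->S, B5->F, B7->T, B8->F; hits B1=T, B2=F, B5=T, B5=F, B6=S, B6=E, B7=T, B8=F
pool-wide coverage (15 outcomes): B1=T, B1=F, B2=T, B2=F, B3=F, B4=T, B4=F, B5=T, B5=F, B6=S, B6=E, B7=T, B7=F, B8=T, B8=F
no size-1 subset reaches all 15 outcomes (best union: 9/15)
no size-2 subset reaches all 15 outcomes (best union: 13/15)
no size-3 subset reaches all 15 outcomes (best union: 14/15)
the canonical winner is {1, 2, 4, 5}: size 4, full 15-outcome coverage, earliest index list among size-4 covers
Answer: 4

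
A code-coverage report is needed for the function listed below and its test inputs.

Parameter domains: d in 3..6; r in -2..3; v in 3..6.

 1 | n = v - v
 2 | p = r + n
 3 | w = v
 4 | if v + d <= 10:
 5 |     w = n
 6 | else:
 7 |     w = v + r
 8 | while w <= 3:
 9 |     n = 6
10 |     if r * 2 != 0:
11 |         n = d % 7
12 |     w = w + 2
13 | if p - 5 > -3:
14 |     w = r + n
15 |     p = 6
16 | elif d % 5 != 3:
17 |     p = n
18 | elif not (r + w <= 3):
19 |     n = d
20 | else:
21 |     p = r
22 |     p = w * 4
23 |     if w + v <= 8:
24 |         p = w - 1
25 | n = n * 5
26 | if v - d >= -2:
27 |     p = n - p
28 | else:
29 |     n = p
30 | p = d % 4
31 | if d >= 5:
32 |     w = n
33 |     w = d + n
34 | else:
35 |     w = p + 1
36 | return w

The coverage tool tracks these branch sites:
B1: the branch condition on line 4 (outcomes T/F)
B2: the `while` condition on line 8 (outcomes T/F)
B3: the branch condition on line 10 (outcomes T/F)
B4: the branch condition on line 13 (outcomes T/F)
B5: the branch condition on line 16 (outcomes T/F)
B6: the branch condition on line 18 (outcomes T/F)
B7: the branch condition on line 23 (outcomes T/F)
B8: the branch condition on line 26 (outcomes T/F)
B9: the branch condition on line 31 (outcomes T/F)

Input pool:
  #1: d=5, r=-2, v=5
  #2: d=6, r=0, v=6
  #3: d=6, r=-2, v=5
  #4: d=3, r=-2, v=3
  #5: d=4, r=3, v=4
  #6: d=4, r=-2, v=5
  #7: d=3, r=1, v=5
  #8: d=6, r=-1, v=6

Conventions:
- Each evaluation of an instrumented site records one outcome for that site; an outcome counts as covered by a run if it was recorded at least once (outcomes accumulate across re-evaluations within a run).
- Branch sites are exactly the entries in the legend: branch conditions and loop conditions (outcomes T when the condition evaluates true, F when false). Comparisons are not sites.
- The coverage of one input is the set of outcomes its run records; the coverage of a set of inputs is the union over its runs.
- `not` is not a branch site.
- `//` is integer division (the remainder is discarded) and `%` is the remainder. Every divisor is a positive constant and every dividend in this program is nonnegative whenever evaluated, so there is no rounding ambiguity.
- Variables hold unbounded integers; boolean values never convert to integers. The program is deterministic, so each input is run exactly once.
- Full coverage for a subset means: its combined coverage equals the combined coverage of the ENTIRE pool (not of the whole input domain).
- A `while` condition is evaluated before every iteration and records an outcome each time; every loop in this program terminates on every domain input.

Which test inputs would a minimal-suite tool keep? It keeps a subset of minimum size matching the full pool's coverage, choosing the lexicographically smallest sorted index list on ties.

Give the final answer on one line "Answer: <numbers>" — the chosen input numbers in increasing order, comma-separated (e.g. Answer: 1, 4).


run #1 (d=5, r=-2, v=5) runs B1->T, B2->T, B3->T, B2->T, B3->T, B2->F, B4->F, B5->T, B8->T, B9->T; records B1=T, B2=T, B2=F, B3=T, B4=F, B5=T, B8=T, B9=T
run #2 (d=6, r=0, v=6) runs B1->F, B2->F, B4->F, B5->T, B8->T, B9->T; records B1=F, B2=F, B4=F, B5=T, B8=T, B9=T
run #3 (d=6, r=-2, v=5) runs B1->F, B2->T, B3->T, B2->F, B4->F, B5->T, B8->T, B9->T; records B1=F, B2=T, B2=F, B3=T, B4=F, B5=T, B8=T, B9=T
run #4 (d=3, r=-2, v=3) runs B1->T, B2->T, B3->T, B2->T, B3->T, B2->F, B4->F, B5->F, B6->F, B7->T, B8->T, B9->F; records B1=T, B2=T, B2=F, B3=T, B4=F, B5=F, B6=F, B7=T, B8=T, B9=F
run #5 (d=4, r=3, v=4) runs B1->T, B2->T, B3->T, B2->T, B3->T, B2->F, B4->T, B8->T, B9->F; records B1=T, B2=T, B2=F, B3=T, B4=T, B8=T, B9=F
run #6 (d=4, r=-2, v=5) runs B1->T, B2->T, B3->T, B2->T, B3->T, B2->F, B4->F, B5->T, B8->T, B9->F; records B1=T, B2=T, B2=F, B3=T, B4=F, B5=T, B8=T, B9=F
run #7 (d=3, r=1, v=5) runs B1->T, B2->T, B3->T, B2->T, B3->T, B2->F, B4->F, B5->F, B6->T, B8->T, B9->F; records B1=T, B2=T, B2=F, B3=T, B4=F, B5=F, B6=T, B8=T, B9=F
run #8 (d=6, r=-1, v=6) runs B1->F, B2->F, B4->F, B5->T, B8->T, B9->T; records B1=F, B2=F, B4=F, B5=T, B8=T, B9=T
pool-wide coverage (15 outcomes): B1=T, B1=F, B2=T, B2=F, B3=T, B4=T, B4=F, B5=T, B5=F, B6=T, B6=F, B7=T, B8=T, B9=T, B9=F
no size-1 subset reaches all 15 outcomes (best union: 10/15)
no size-2 subset reaches all 15 outcomes (best union: 13/15)
no size-3 subset reaches all 15 outcomes (best union: 14/15)
at size 4, {2, 4, 5, 7} reaches all 15 outcomes; every lexicographically earlier size-4 subset fails
Answer: 2, 4, 5, 7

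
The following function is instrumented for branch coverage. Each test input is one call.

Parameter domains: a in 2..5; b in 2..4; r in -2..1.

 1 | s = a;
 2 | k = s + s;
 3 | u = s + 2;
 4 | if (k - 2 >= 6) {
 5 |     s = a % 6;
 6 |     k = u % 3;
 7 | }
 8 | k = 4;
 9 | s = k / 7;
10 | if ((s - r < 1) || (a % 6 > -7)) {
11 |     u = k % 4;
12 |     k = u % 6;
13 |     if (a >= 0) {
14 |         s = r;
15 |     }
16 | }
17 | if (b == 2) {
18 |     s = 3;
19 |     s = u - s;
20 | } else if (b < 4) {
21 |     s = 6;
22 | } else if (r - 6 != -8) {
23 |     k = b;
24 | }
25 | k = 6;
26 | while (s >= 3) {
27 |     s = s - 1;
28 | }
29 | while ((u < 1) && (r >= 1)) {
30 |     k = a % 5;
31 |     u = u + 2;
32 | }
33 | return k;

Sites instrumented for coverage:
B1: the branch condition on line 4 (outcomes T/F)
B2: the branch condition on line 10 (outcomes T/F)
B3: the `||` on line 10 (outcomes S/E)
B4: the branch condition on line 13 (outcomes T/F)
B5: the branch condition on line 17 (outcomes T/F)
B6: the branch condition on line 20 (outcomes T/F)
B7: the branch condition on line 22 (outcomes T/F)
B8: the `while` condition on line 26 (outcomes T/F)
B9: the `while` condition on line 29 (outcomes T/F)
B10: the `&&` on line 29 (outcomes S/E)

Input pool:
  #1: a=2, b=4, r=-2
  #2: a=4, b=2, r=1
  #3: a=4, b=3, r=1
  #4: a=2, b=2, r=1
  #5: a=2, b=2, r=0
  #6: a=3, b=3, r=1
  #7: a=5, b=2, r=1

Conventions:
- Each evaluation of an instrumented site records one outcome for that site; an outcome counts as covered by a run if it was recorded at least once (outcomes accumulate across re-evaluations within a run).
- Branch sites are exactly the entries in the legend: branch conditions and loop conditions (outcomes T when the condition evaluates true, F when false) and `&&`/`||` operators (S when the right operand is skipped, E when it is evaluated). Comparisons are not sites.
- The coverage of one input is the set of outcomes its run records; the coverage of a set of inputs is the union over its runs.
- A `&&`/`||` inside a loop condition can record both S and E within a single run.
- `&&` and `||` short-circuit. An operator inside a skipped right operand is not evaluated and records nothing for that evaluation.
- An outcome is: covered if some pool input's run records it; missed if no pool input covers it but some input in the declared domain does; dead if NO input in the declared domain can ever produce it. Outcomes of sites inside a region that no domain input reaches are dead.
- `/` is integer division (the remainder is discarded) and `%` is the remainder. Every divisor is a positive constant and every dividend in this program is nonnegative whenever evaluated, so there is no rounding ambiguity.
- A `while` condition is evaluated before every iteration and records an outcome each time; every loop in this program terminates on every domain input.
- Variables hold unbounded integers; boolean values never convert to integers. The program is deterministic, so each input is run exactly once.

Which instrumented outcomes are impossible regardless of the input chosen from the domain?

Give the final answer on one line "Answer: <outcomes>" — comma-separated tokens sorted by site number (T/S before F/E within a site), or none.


checking every outcome against all 48 domain inputs:
  B2=F: no domain input ever produces it -> dead
  B4=F: no domain input ever produces it -> dead
  reachable outcomes have witnesses, e.g. B1=T (e.g. a=4, b=2, r=-2), B1=F (e.g. a=2, b=2, r=-2), B2=T (e.g. a=2, b=2, r=-2), B3=S (e.g. a=2, b=2, r=0)
Answer: B2=F, B4=F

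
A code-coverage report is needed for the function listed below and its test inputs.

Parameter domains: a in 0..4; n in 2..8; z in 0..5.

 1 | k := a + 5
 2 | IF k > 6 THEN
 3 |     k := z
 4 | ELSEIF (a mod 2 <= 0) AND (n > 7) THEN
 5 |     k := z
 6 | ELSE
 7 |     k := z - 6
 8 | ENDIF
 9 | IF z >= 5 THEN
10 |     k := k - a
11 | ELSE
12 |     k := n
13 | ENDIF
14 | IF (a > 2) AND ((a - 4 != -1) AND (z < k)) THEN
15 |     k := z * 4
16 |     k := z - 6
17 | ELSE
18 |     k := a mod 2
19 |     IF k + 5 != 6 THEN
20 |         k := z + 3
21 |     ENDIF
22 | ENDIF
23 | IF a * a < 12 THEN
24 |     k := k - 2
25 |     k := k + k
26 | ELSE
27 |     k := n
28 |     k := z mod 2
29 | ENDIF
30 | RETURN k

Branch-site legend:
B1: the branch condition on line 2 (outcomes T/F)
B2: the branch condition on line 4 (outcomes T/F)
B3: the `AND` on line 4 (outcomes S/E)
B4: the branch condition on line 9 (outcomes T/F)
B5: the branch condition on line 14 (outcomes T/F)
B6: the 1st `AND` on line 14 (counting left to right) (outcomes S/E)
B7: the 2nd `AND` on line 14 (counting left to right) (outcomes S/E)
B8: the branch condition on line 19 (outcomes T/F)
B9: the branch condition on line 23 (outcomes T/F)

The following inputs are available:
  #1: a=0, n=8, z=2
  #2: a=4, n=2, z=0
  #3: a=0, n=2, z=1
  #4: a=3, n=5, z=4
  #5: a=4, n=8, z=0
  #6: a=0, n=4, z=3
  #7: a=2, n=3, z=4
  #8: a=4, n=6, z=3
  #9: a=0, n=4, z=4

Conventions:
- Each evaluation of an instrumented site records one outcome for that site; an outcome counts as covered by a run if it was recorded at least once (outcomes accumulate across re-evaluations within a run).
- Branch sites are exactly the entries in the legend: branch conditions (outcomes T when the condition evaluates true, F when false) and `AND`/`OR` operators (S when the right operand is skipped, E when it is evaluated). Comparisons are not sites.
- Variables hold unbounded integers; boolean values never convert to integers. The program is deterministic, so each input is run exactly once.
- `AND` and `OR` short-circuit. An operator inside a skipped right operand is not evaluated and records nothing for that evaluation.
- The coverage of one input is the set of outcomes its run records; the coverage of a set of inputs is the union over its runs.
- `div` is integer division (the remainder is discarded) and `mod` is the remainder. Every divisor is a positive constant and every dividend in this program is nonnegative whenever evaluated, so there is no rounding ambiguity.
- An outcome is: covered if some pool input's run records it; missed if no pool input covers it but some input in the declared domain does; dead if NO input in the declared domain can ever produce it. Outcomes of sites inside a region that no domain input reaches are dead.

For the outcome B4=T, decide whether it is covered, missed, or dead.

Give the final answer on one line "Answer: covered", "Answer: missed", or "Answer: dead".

no pool input records B4=T
but domain input (a=0, n=2, z=5) does record it -> reachable, so missed

Answer: missed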